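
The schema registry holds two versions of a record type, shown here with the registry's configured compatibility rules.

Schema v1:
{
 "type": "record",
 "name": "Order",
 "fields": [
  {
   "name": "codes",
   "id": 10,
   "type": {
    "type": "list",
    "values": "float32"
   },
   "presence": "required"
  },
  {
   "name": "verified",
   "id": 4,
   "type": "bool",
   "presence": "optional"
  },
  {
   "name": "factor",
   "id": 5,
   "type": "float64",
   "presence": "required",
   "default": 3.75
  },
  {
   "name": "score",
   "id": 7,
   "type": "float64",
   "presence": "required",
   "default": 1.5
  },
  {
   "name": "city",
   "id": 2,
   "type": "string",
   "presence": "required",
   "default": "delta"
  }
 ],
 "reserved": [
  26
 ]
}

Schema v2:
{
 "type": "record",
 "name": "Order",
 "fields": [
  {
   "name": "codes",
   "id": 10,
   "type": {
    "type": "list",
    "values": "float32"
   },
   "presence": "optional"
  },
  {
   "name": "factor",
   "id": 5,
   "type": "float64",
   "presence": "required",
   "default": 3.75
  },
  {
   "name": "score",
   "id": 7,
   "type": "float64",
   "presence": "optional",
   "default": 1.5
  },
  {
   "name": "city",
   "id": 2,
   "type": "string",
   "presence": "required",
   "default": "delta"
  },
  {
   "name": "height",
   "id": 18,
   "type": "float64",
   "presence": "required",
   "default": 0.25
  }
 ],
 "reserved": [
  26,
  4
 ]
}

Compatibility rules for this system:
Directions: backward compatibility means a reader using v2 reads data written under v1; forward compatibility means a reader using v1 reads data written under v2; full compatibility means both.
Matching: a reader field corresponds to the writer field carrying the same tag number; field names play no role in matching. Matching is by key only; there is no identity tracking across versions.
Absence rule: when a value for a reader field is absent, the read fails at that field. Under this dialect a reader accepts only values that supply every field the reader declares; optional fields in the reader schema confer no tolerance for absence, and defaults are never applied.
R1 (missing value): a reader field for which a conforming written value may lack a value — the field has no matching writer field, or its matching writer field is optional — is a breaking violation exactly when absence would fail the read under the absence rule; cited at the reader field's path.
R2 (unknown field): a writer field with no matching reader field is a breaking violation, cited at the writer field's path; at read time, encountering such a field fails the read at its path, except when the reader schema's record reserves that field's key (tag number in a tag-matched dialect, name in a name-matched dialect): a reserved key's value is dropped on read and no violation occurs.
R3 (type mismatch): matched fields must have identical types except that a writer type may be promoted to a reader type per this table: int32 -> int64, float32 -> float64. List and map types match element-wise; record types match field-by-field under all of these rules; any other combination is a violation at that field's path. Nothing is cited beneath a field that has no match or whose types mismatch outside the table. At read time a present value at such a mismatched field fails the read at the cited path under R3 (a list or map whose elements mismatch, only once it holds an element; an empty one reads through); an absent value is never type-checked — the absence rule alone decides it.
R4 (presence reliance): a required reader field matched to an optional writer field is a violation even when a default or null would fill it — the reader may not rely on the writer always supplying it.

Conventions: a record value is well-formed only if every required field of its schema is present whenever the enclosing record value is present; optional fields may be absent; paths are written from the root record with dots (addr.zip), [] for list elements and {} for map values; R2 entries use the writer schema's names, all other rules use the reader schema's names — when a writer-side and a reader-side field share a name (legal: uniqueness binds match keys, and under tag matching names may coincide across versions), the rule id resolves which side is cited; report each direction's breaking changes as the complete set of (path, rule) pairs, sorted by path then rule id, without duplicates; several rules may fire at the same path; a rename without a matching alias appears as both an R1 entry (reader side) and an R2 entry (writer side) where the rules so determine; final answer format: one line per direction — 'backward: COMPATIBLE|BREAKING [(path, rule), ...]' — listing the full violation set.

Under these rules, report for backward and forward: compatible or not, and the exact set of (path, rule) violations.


in Order below, arrows point writer -> reader
backward analysis of Order with v2 as reader and v1 as writer:
  writer required, list<float32> -> list<float32>: reader codes maps from writer codes
  writer required, float64 -> float64: reader factor maps from writer factor
  writer required, float64 -> float64: reader score maps from writer score
  writer required, string -> string: reader city maps from writer city
  height: no writer-side match
  writer field verified has no reader counterpart
  R1 fires at height
  => 1 violation(s): backward is BREAKING for Order
forward analysis of Order with v1 as reader and v2 as writer:
  writer optional, list<float32> -> list<float32>: reader codes maps from writer codes
  verified: no writer-side match
  writer required, float64 -> float64: reader factor maps from writer factor
  writer optional, float64 -> float64: reader score maps from writer score
  writer required, string -> string: reader city maps from writer city
  writer field height has no reader counterpart
  R1 fires at codes
  R4 fires at codes
  R2 fires at height
  R1 fires at score
  R4 fires at score
  R1 fires at verified
  => 6 violation(s): forward is BREAKING for Order

backward: BREAKING [(height, R1)]; forward: BREAKING [(codes, R1), (codes, R4), (height, R2), (score, R1), (score, R4), (verified, R1)]


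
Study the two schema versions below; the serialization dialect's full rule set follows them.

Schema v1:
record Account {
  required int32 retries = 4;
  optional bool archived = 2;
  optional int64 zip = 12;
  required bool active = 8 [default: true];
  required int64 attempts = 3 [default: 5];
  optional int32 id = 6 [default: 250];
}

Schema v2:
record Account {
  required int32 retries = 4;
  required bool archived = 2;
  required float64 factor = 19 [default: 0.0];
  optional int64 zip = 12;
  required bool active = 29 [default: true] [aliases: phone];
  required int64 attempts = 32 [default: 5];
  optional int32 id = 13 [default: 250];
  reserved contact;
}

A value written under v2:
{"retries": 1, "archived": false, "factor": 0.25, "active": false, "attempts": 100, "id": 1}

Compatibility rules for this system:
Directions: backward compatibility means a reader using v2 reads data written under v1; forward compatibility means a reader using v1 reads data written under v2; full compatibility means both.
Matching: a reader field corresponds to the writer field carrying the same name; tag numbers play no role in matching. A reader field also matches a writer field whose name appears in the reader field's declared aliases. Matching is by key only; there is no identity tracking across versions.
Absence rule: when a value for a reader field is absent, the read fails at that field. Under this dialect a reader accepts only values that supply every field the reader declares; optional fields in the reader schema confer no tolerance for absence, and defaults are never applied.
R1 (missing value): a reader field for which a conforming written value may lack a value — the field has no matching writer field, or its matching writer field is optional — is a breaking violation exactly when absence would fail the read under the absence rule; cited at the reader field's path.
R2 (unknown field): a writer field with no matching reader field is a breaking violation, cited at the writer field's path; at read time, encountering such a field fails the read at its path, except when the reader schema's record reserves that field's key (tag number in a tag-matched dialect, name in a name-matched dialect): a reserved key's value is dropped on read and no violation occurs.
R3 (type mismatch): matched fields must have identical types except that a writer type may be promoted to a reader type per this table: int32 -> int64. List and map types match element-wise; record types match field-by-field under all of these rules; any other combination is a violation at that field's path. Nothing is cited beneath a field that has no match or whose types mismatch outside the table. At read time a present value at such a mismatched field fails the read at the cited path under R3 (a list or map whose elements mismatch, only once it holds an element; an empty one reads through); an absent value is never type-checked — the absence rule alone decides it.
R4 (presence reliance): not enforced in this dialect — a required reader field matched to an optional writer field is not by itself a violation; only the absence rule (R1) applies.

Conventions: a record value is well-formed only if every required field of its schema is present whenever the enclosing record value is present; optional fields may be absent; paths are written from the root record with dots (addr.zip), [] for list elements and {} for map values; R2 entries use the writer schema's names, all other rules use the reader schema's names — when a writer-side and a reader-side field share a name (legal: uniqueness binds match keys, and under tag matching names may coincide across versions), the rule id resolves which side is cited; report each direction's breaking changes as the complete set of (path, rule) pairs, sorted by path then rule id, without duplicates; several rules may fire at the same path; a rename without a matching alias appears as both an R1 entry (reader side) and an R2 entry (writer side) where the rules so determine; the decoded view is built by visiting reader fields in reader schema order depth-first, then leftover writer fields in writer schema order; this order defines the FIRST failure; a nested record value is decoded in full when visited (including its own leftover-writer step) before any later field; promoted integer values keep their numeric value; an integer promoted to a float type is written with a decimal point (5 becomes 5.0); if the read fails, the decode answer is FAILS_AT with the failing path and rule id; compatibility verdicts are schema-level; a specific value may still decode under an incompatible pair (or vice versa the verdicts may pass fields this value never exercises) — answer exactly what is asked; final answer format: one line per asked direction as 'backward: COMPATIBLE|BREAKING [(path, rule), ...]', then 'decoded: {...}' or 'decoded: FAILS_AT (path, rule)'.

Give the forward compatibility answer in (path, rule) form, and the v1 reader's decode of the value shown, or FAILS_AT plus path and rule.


forward: BREAKING [(factor, R2), (id, R1), (zip, R1)]; decoded: FAILS_AT (zip, R1)

each type pair in Account: writer, then reader
forward on Account — v1 reading data written by v2:
  retries: paired with writer retries (int32 -> int32; writer required)
  archived: paired with writer archived (bool -> bool; writer required)
  zip: paired with writer zip (int64 -> int64; writer optional)
  active: paired with writer active (bool -> bool; writer required)
  attempts: paired with writer attempts (int64 -> int64; writer required)
  id: paired with writer id (int32 -> int32; writer optional)
  writer field factor has no reader counterpart
  rule R2 violated at factor
  rule R1 violated at id
  rule R1 violated at zip
  forward on Account therefore BREAKING (3)
decode walk for Account under reader schema v1:
  retries := 1
  archived := false
  read fails at zip under R1 (no fill)
  => FAILS_AT (zip, R1)
ruling out the remaining Account differences:
  field attempts in record Account: tag 3 changed to 32 -> fires no rule on Account, leaving the asked answer as it is
  field id in record Account: tag 6 changed to 13 -> fires no rule on Account, leaving the asked answer as it is
  field active in record Account: tag 8 changed to 29 -> fires no rule on Account, leaving the asked answer as it is


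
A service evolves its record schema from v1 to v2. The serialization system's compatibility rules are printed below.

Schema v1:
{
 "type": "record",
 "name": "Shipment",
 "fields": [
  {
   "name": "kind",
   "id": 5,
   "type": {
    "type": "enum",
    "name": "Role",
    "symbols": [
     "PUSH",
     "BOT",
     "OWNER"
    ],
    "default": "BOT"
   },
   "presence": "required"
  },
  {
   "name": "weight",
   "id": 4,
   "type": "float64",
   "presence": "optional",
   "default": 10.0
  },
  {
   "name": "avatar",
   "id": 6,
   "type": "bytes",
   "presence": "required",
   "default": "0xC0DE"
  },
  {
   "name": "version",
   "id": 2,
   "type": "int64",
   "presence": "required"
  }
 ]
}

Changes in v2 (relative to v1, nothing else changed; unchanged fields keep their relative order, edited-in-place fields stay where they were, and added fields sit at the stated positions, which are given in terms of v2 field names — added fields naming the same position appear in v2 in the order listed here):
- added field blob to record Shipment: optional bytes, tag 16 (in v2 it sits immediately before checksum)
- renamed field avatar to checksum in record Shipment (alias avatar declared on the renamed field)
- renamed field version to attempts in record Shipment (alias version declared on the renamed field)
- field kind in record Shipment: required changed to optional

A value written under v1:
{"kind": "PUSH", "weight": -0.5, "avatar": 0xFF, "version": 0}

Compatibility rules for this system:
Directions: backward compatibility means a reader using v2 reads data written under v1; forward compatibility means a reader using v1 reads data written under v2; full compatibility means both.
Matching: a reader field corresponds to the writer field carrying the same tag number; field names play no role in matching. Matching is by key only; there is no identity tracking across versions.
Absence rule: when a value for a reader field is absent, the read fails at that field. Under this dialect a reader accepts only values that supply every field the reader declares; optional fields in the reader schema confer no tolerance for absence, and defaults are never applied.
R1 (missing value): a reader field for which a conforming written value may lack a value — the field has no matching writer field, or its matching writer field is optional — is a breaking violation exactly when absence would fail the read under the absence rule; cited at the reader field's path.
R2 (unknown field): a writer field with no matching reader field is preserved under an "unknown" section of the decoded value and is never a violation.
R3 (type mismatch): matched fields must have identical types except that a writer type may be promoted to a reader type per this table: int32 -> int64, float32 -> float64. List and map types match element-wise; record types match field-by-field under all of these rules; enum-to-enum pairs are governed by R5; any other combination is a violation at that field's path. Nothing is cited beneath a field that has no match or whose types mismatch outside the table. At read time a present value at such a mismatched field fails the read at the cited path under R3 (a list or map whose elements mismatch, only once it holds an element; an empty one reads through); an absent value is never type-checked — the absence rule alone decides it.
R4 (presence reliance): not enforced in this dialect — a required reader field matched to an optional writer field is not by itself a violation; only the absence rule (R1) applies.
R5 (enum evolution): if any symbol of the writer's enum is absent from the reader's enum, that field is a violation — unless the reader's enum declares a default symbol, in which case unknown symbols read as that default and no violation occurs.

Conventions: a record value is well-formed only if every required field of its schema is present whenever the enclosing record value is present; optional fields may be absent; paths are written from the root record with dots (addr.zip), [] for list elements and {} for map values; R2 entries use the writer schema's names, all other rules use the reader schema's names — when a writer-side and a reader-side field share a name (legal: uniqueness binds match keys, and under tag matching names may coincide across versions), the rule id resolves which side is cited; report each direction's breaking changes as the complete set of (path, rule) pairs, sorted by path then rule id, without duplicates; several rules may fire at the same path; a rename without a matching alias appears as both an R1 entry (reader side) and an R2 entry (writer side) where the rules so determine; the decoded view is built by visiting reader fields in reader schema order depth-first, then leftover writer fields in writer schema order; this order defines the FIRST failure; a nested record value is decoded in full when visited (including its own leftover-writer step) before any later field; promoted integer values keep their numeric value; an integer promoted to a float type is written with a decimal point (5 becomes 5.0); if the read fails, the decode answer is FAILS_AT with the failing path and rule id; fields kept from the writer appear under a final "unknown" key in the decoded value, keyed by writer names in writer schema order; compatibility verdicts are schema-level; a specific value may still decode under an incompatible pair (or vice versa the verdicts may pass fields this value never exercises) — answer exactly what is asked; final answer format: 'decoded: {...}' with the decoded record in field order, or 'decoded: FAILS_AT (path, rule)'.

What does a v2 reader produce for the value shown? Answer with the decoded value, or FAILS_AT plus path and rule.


decoded: FAILS_AT (blob, R1)

arrows below run writer -> reader for Shipment
decoding the Shipment value with the v2 reader:
  kind := "PUSH"
  weight := -0.5
  read fails at blob under R1 (no fill)
  => FAILS_AT (blob, R1)
diffs on Shipment not affecting the asked answer:
  renamed field avatar to checksum in record Shipment (alias avatar declared on the renamed field) -> no rule fires on it and the decoded Shipment view is identical with or without it
  renamed field version to attempts in record Shipment (alias version declared on the renamed field) -> no rule fires on it and the decoded Shipment view is identical with or without it
  field kind in record Shipment: required changed to optional -> changes Shipment's schema-level verdicts only — the decode of this value is the same


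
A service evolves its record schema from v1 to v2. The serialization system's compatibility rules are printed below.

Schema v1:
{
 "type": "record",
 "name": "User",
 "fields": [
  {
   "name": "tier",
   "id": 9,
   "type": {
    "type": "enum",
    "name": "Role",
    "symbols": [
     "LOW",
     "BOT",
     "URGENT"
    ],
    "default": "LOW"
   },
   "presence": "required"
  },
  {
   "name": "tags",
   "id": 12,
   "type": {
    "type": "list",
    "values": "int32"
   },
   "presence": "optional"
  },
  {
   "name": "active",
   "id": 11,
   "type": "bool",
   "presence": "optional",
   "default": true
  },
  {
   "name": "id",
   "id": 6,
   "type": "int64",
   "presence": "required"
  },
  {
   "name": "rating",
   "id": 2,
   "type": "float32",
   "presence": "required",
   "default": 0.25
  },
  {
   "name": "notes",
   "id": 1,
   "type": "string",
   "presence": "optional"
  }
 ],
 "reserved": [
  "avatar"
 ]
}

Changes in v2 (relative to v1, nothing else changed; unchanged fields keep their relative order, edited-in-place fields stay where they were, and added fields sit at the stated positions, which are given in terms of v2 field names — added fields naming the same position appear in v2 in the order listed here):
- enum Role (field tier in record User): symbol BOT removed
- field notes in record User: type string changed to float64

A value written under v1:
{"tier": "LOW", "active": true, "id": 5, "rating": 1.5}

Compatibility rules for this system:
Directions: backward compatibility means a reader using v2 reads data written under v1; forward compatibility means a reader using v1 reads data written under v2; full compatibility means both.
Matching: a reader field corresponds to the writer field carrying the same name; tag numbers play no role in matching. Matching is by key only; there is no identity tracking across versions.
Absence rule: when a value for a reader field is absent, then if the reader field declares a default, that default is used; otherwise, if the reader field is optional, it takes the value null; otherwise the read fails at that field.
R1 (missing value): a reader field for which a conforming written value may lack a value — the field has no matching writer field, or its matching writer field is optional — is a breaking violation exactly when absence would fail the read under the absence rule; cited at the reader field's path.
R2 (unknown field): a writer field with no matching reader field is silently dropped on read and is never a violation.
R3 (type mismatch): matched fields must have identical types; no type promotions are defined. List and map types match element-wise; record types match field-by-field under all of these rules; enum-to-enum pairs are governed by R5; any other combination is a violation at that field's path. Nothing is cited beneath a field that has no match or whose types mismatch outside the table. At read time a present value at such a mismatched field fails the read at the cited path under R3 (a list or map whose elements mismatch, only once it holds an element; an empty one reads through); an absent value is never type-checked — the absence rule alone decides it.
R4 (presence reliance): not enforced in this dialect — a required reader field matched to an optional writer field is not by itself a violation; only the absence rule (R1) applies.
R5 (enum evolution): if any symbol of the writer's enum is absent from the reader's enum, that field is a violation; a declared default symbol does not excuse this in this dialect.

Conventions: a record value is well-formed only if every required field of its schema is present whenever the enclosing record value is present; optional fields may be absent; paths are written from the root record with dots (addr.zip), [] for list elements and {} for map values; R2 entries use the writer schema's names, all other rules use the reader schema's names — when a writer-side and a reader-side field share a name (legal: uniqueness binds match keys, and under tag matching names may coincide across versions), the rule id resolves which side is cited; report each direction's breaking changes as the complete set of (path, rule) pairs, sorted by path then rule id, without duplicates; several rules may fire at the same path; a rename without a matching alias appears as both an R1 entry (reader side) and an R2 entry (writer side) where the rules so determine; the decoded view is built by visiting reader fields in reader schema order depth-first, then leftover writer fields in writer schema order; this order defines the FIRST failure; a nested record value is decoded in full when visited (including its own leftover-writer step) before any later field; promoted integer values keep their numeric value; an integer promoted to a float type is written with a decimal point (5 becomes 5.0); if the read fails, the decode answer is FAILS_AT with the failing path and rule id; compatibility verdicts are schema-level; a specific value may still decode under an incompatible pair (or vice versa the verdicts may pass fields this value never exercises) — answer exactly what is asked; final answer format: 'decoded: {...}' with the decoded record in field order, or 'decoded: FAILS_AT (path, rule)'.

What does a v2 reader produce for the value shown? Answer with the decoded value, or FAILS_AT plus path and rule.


arrows below run writer -> reader for User
decode walk for User under reader schema v2:
  tier := "LOW"
  tags := null (absent, optional -> null)
  active := true
  id := 5
  rating := 1.5
  notes := null (absent, optional -> null)
  => decoded: {"tier": "LOW", "tags": null, "active": true, "id": 5, "rating": 1.5, "notes": null}
the rest of the User diff is inert for this question:
  enum Role (field tier in record User): symbol BOT removed -> matters for User compatibility verdicts, not for this value's decode
  field notes in record User: type string changed to float64 -> matters for User compatibility verdicts, not for this value's decode

decoded: {"tier": "LOW", "tags": null, "active": true, "id": 5, "rating": 1.5, "notes": null}


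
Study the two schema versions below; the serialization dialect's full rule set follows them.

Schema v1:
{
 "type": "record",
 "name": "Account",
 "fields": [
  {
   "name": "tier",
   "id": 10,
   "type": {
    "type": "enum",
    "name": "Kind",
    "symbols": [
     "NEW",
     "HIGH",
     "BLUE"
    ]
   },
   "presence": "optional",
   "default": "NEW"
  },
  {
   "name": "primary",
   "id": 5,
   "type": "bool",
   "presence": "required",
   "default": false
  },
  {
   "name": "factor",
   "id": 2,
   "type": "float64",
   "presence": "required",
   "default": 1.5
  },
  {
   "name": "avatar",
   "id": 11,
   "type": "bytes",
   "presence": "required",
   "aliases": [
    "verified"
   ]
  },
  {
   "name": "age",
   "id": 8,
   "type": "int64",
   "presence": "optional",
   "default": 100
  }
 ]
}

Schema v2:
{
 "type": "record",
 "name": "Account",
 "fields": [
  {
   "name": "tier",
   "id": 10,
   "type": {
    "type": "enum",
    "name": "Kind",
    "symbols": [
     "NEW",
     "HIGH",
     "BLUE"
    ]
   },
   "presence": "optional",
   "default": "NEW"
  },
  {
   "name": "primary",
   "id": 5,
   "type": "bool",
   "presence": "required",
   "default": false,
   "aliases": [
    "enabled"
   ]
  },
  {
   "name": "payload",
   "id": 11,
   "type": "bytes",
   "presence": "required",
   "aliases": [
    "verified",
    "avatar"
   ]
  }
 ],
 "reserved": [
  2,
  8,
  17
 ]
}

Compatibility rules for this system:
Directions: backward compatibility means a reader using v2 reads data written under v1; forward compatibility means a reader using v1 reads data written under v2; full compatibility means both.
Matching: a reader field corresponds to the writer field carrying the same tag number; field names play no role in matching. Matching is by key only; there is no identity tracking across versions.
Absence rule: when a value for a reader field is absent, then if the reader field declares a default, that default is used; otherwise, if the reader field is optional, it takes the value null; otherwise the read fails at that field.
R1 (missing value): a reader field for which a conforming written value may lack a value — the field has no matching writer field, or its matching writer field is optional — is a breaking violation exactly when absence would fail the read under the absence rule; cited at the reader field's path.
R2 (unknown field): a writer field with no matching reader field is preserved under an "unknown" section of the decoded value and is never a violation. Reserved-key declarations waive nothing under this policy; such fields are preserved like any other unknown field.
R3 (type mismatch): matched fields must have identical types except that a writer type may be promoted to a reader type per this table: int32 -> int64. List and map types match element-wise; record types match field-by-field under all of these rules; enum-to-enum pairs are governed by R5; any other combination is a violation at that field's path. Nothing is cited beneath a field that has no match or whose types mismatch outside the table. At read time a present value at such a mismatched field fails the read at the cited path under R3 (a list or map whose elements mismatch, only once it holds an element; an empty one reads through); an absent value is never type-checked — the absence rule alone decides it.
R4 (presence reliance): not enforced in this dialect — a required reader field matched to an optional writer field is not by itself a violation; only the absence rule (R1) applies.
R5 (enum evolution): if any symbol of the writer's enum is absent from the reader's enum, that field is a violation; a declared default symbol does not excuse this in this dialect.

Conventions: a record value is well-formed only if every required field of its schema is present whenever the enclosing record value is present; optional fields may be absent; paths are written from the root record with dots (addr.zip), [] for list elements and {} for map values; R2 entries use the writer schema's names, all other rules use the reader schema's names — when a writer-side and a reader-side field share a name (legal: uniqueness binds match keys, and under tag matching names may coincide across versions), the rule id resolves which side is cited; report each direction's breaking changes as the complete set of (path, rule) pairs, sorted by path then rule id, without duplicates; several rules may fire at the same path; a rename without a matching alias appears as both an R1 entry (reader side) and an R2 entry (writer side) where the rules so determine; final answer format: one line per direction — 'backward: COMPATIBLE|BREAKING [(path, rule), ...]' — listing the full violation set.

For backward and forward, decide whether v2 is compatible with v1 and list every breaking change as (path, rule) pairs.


in Account below, arrows point writer -> reader
backward pass over Account, reader schema v2, writer schema v1:
  Kind -> Kind, writer optional: tier aligns to tier
  bool -> bool, writer required: primary aligns to primary
  bytes -> bytes, writer required: payload aligns to avatar
  writer factor: unknown to reader
  writer age: unknown to reader
  => backward: COMPATIBLE
forward pass over Account, reader schema v1, writer schema v2:
  Kind -> Kind, writer optional: tier aligns to tier
  bool -> bool, writer required: primary aligns to primary
  factor: no writer-side match
  bytes -> bytes, writer required: avatar aligns to payload
  age: no writer-side match
  => forward: COMPATIBLE

backward: COMPATIBLE []; forward: COMPATIBLE []


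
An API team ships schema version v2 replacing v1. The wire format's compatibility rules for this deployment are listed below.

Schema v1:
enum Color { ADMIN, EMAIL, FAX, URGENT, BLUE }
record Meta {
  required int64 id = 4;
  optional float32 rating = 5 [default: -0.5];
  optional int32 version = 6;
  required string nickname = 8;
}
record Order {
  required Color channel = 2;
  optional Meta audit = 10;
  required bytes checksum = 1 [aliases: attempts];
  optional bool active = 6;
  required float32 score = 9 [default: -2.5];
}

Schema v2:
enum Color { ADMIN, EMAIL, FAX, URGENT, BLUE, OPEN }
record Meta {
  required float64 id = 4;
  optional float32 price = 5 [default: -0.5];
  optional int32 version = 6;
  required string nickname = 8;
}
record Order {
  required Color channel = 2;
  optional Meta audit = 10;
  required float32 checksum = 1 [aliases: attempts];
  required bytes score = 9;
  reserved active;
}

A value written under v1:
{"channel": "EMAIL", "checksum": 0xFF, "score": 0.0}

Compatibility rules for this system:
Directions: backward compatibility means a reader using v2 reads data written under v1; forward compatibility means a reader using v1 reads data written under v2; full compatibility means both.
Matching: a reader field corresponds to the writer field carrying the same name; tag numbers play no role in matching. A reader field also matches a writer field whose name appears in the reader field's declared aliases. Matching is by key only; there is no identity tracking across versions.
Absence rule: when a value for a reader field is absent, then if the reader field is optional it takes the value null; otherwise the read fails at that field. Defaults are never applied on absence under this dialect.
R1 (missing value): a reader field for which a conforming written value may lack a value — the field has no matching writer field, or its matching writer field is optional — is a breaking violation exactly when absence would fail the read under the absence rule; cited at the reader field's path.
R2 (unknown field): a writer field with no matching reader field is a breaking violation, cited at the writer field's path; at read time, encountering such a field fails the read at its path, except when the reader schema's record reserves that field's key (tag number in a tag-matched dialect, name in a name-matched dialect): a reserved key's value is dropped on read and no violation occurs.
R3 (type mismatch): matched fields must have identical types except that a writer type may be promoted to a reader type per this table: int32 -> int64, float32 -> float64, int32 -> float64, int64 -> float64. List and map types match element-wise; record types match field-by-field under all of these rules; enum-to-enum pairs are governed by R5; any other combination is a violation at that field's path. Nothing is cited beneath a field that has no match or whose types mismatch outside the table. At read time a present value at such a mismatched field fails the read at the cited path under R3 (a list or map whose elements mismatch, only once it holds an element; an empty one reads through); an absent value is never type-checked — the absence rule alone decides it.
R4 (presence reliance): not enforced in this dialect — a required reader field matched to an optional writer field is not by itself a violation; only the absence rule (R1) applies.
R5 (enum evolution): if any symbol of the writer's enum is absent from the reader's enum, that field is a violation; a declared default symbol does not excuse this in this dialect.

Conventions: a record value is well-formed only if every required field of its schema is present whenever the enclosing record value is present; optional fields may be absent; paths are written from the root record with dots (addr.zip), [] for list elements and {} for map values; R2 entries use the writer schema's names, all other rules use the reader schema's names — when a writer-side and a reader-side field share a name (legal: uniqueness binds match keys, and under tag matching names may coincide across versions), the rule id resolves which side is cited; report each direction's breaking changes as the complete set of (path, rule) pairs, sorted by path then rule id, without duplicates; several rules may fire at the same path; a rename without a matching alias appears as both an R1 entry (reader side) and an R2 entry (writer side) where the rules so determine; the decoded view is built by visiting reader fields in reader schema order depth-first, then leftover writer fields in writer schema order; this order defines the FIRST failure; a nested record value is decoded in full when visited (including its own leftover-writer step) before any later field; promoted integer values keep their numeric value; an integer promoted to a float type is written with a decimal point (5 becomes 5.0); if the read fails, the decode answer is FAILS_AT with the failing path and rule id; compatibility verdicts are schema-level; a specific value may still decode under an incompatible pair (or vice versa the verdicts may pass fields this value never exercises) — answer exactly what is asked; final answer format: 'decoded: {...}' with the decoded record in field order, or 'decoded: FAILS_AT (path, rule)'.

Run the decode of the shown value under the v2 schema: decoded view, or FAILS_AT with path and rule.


decoded: FAILS_AT (checksum, R3)

each type pair in Order: writer, then reader
decode (reader v2):
  channel := "EMAIL"
  audit := null (not supplied -> null)
  read fails at checksum under R3
  => FAILS_AT (checksum, R3)
diffs on Order not affecting the asked answer:
  removed field active from record Order (its key "active" joins the reserved list) -> triggers nothing under the printed rules; the Order answer is the same either way
  field score in record Order: type float32 changed to bytes (its default is dropped) -> a verdict-level change on Order — the shown value reads the same
  field id in record Meta: type int64 changed to float64 -> a verdict-level change on Order — the shown value reads the same
  enum Color (field channel in record Order): symbol OPEN added -> a verdict-level change on Order — the shown value reads the same
  renamed field rating to price in record Meta -> a verdict-level change on Order — the shown value reads the same


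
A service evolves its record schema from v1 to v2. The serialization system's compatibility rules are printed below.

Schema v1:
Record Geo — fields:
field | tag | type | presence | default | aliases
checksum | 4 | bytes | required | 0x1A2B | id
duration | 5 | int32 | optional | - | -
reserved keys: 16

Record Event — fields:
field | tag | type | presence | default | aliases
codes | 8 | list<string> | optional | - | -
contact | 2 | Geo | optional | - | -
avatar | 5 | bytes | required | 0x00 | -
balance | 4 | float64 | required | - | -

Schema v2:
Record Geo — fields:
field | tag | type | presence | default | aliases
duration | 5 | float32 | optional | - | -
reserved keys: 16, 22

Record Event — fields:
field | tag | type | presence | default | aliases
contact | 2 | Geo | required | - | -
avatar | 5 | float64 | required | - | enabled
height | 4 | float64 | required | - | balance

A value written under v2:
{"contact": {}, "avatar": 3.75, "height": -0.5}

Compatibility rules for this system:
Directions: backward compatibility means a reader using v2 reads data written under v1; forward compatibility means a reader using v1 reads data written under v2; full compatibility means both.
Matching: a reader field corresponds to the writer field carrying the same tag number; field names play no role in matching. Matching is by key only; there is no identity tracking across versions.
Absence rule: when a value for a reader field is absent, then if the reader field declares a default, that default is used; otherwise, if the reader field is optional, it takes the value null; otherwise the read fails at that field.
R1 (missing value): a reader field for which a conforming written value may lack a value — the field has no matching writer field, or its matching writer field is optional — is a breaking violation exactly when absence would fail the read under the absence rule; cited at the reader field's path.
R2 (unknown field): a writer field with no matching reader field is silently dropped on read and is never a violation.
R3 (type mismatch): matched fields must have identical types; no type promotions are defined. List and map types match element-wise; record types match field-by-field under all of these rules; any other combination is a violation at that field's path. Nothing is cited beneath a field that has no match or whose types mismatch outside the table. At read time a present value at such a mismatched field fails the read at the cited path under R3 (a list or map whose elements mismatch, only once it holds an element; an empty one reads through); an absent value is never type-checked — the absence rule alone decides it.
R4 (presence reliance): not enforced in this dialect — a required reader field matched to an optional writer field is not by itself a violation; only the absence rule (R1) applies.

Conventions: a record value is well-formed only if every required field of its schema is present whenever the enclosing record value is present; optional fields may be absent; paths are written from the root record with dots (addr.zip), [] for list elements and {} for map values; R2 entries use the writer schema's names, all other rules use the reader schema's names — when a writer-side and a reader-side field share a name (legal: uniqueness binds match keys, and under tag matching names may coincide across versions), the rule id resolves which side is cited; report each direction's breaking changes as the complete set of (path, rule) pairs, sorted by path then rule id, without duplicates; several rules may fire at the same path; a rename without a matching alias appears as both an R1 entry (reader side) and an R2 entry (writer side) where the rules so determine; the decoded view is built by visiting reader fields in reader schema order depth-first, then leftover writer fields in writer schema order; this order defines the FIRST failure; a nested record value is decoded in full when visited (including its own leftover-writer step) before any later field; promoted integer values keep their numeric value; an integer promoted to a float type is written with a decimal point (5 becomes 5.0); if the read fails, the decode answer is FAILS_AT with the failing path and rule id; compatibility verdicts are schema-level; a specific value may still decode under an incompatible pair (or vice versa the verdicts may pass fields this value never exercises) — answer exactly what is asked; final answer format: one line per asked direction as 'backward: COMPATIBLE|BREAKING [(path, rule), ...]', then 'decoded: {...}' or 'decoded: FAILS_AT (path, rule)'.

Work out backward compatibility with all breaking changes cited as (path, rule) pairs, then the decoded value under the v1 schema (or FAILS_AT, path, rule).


backward: BREAKING [(avatar, R3), (contact, R1), (contact.duration, R3)]; decoded: FAILS_AT (avatar, R3)

arrows below run writer -> reader for Event
backward for Event (reader v2, writer v1):
  contact <- contact (Geo -> Geo, writer optional)
  avatar <- avatar (bytes -> float64, writer required)
  height <- balance (float64 -> float64, writer required)
  codes (writer side), unknown to reader
  contact.duration <- contact.duration (int32 -> float32, writer optional)
  contact.checksum (writer side), unknown to reader
  R3 fires at avatar
  R1 fires at contact
  R3 fires at contact.duration
  backward on Event therefore BREAKING (3)
decoding the Event value with the v1 reader:
  codes := null (absent, optional -> null)
  contact.checksum := 0x1A2B (absent -> default)
  contact.duration := null (absent, optional -> null)
  read fails at avatar under R3
  => FAILS_AT (avatar, R3)
the other Event changes do not affect what is asked:
  removed field codes from record Event -> inert for the asked Event verdict: nothing fires
  removed field checksum from record Geo -> inert for the asked Event verdict: nothing fires
  renamed field balance to height in record Event (alias balance declared on the renamed field) -> inert for the asked Event verdict: nothing fires
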